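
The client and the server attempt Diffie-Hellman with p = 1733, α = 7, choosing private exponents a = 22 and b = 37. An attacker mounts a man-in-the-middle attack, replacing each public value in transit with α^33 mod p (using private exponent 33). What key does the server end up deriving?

713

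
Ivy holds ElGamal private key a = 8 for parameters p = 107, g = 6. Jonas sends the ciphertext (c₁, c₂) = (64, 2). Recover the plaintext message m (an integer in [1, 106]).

43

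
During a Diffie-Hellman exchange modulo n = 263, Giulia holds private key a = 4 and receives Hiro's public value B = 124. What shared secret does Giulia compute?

Shared key K = 124^4 mod 263.
124^1 ≡ 124 (mod 263)
124^2 = (124^1)^2 ≡ 124^2 = 15376 ≡ 122 (mod 263)
124^4 = (124^2)^2 ≡ 122^2 = 14884 ≡ 156 (mod 263)

156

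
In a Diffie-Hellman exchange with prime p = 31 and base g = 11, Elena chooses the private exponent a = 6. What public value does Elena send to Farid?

4

Public value = 11^{6} \pmod{31}.
11^1 ≡ 11 (mod 31)
11^2 = (11^1)^2 ≡ 11^2 = 121 ≡ 28 (mod 31)
11^4 = (11^2)^2 ≡ 28^2 = 784 ≡ 9 (mod 31)
11^6 = 11^4 · 11^2 ≡ 9 · 28 ≡ 4 (mod 31).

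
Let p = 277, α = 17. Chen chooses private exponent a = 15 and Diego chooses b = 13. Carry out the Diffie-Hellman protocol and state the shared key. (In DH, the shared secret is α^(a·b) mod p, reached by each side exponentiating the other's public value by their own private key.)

132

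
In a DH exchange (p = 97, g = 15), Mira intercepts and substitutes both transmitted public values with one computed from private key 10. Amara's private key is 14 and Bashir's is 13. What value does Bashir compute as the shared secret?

Bashir receives Mira's public value M = 15^10 mod 97 instead of the honest one.
15^1 ≡ 15 (mod 97)
15^2 = (15^1)^2 ≡ 15^2 = 225 ≡ 31 (mod 97)
15^4 = (15^2)^2 ≡ 31^2 = 961 ≡ 88 (mod 97)
15^8 = (15^4)^2 ≡ 88^2 = 7744 ≡ 81 (mod 97)
15^10 = 15^8 · 15^2 ≡ 81 · 31 ≡ 86 (mod 97).
So M = 86. Bashir computes K = M^13 mod 97.
86^1 ≡ 86 (mod 97)
86^2 = (86^1)^2 ≡ 86^2 = 7396 ≡ 24 (mod 97)
86^4 = (86^2)^2 ≡ 24^2 = 576 ≡ 91 (mod 97)
86^8 = (86^4)^2 ≡ 91^2 = 8281 ≡ 36 (mod 97)
86^13 = 86^8 · 86^4 · 86^1 ≡ 36 · 91 · 86 ≡ 48 (mod 97).

48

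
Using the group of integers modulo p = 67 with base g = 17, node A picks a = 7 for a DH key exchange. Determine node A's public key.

54

Public value = 17^7 (mod 67).
17^1 ≡ 17 (mod 67)
17^2 = (17^1)^2 ≡ 17^2 = 289 ≡ 21 (mod 67)
17^4 = (17^2)^2 ≡ 21^2 = 441 ≡ 39 (mod 67)
17^7 = 17^4 · 17^2 · 17^1 ≡ 39 · 21 · 17 ≡ 54 (mod 67).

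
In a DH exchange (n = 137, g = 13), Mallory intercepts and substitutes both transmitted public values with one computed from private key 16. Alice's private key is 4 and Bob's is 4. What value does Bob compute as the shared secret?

Bob receives Mallory's public value M = 13^16 mod 137 instead of the honest one.
13^1 ≡ 13 (mod 137)
13^2 = (13^1)^2 ≡ 13^2 = 169 ≡ 32 (mod 137)
13^4 = (13^2)^2 ≡ 32^2 = 1024 ≡ 65 (mod 137)
13^8 = (13^4)^2 ≡ 65^2 = 4225 ≡ 115 (mod 137)
13^16 = (13^8)^2 ≡ 115^2 = 13225 ≡ 73 (mod 137)
So M = 73. Bob computes K = M^4 mod 137.
73^1 ≡ 73 (mod 137)
73^2 = (73^1)^2 ≡ 73^2 = 5329 ≡ 123 (mod 137)
73^4 = (73^2)^2 ≡ 123^2 = 15129 ≡ 59 (mod 137)

59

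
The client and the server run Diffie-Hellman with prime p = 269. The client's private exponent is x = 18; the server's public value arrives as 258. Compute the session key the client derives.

226

Shared key K = 258^18 mod 269.
258^1 ≡ 258 (mod 269)
258^2 = (258^1)^2 ≡ 258^2 = 66564 ≡ 121 (mod 269)
258^4 = (258^2)^2 ≡ 121^2 = 14641 ≡ 115 (mod 269)
258^8 = (258^4)^2 ≡ 115^2 = 13225 ≡ 44 (mod 269)
258^16 = (258^8)^2 ≡ 44^2 = 1936 ≡ 53 (mod 269)
258^18 = 258^16 · 258^2 ≡ 53 · 121 ≡ 226 (mod 269).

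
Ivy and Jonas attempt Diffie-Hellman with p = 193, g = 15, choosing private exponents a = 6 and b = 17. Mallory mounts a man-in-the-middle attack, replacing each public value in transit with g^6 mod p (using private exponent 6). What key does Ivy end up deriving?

190

Ivy receives Mallory's public value M = 15^6 mod 193 instead of the honest one.
15^1 ≡ 15 (mod 193)
15^2 = (15^1)^2 ≡ 15^2 = 225 ≡ 32 (mod 193)
15^4 = (15^2)^2 ≡ 32^2 = 1024 ≡ 59 (mod 193)
15^6 = 15^4 · 15^2 ≡ 59 · 32 ≡ 151 (mod 193).
So M = 151. Ivy computes K = M^6 mod 193.
151^1 ≡ 151 (mod 193)
151^2 = (151^1)^2 ≡ 151^2 = 22801 ≡ 27 (mod 193)
151^4 = (151^2)^2 ≡ 27^2 = 729 ≡ 150 (mod 193)
151^6 = 151^4 · 151^2 ≡ 150 · 27 ≡ 190 (mod 193).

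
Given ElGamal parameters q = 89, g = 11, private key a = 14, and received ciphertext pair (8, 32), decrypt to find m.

39

Shared mask s = c₁^a mod q = 8^14 mod 89.
8^1 ≡ 8 (mod 89)
8^2 = (8^1)^2 ≡ 8^2 = 64 ≡ 64 (mod 89)
8^4 = (8^2)^2 ≡ 64^2 = 4096 ≡ 2 (mod 89)
8^8 = (8^4)^2 ≡ 2^2 = 4 ≡ 4 (mod 89)
8^14 = 8^8 · 8^4 · 8^2 ≡ 4 · 2 · 64 ≡ 67 (mod 89).
So s = 67; s⁻¹ ≡ 4 (mod 89).
m = c₂ · s⁻¹ mod 89 = 32 · 4 mod 89 = 39.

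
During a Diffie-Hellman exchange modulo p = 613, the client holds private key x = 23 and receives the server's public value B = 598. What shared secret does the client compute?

18

Shared key K = 598^23 mod 613.
598^1 ≡ 598 (mod 613)
598^2 = (598^1)^2 ≡ 598^2 = 357604 ≡ 225 (mod 613)
598^4 = (598^2)^2 ≡ 225^2 = 50625 ≡ 359 (mod 613)
598^8 = (598^4)^2 ≡ 359^2 = 128881 ≡ 151 (mod 613)
598^16 = (598^8)^2 ≡ 151^2 = 22801 ≡ 120 (mod 613)
598^23 = 598^16 · 598^4 · 598^2 · 598^1 ≡ 120 · 359 · 225 · 598 ≡ 18 (mod 613).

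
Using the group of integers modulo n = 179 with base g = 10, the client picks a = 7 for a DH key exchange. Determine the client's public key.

Public value = 10^7 mod 179.
10^1 ≡ 10 (mod 179)
10^2 = (10^1)^2 ≡ 10^2 = 100 ≡ 100 (mod 179)
10^4 = (10^2)^2 ≡ 100^2 = 10000 ≡ 155 (mod 179)
10^7 = 10^4 · 10^2 · 10^1 ≡ 155 · 100 · 10 ≡ 165 (mod 179).

165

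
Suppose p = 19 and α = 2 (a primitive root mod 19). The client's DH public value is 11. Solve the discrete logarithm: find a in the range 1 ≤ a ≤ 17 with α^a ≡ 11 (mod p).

Try successive powers of 2 modulo 19:
2^1 ≡ 2
2^2 ≡ 4
2^3 ≡ 8
2^4 ≡ 16
2^5 ≡ 13
2^6 ≡ 7
2^7 ≡ 14
2^8 ≡ 9
2^9 ≡ 18
2^10 ≡ 17
2^11 ≡ 15
2^12 ≡ 11
Found: a = 12.

12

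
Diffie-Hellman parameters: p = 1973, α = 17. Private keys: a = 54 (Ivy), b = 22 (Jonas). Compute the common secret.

Jonas sends B = α^b mod p = 17^22 mod 1973.
17^1 ≡ 17 (mod 1973)
17^2 = (17^1)^2 ≡ 17^2 = 289 ≡ 289 (mod 1973)
17^4 = (17^2)^2 ≡ 289^2 = 83521 ≡ 655 (mod 1973)
17^8 = (17^4)^2 ≡ 655^2 = 429025 ≡ 884 (mod 1973)
17^16 = (17^8)^2 ≡ 884^2 = 781456 ≡ 148 (mod 1973)
17^22 = 17^16 · 17^4 · 17^2 ≡ 148 · 655 · 289 ≡ 1033 (mod 1973).
So B = 1033. Ivy then computes K = B^a mod p = 1033^54 mod 1973.
1033^1 ≡ 1033 (mod 1973)
1033^2 = (1033^1)^2 ≡ 1033^2 = 1067089 ≡ 1669 (mod 1973)
1033^4 = (1033^2)^2 ≡ 1669^2 = 2785561 ≡ 1658 (mod 1973)
1033^8 = (1033^4)^2 ≡ 1658^2 = 2748964 ≡ 575 (mod 1973)
1033^16 = (1033^8)^2 ≡ 575^2 = 330625 ≡ 1134 (mod 1973)
1033^32 = (1033^16)^2 ≡ 1134^2 = 1285956 ≡ 1533 (mod 1973)
1033^54 = 1033^32 · 1033^16 · 1033^4 · 1033^2 ≡ 1533 · 1134 · 1658 · 1669 ≡ 1701 (mod 1973).

1701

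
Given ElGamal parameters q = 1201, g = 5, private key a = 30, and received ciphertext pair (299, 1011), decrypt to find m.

715

Shared mask s = c₁^a mod q = 299^30 mod 1201.
299^1 ≡ 299 (mod 1201)
299^2 = (299^1)^2 ≡ 299^2 = 89401 ≡ 527 (mod 1201)
299^4 = (299^2)^2 ≡ 527^2 = 277729 ≡ 298 (mod 1201)
299^8 = (299^4)^2 ≡ 298^2 = 88804 ≡ 1131 (mod 1201)
299^16 = (299^8)^2 ≡ 1131^2 = 1279161 ≡ 96 (mod 1201)
299^30 = 299^16 · 299^8 · 299^4 · 299^2 ≡ 96 · 1131 · 298 · 527 ≡ 806 (mod 1201).
So s = 806; s⁻¹ ≡ 976 (mod 1201).
m = c₂ · s⁻¹ mod 1201 = 1011 · 976 mod 1201 = 715.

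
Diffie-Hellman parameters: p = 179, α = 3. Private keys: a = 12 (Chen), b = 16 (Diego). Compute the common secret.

Diego sends B = α^b mod p = 3^16 mod 179.
3^1 ≡ 3 (mod 179)
3^2 = (3^1)^2 ≡ 3^2 = 9 ≡ 9 (mod 179)
3^4 = (3^2)^2 ≡ 9^2 = 81 ≡ 81 (mod 179)
3^8 = (3^4)^2 ≡ 81^2 = 6561 ≡ 117 (mod 179)
3^16 = (3^8)^2 ≡ 117^2 = 13689 ≡ 85 (mod 179)
So B = 85. Chen then computes K = B^a mod p = 85^12 mod 179.
85^1 ≡ 85 (mod 179)
85^2 = (85^1)^2 ≡ 85^2 = 7225 ≡ 65 (mod 179)
85^4 = (85^2)^2 ≡ 65^2 = 4225 ≡ 108 (mod 179)
85^8 = (85^4)^2 ≡ 108^2 = 11664 ≡ 29 (mod 179)
85^12 = 85^8 · 85^4 ≡ 29 · 108 ≡ 89 (mod 179).

89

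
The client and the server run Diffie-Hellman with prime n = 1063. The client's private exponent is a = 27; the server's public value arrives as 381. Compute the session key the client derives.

Shared key K = 381^27 mod 1063.
381^1 ≡ 381 (mod 1063)
381^2 = (381^1)^2 ≡ 381^2 = 145161 ≡ 593 (mod 1063)
381^4 = (381^2)^2 ≡ 593^2 = 351649 ≡ 859 (mod 1063)
381^8 = (381^4)^2 ≡ 859^2 = 737881 ≡ 159 (mod 1063)
381^16 = (381^8)^2 ≡ 159^2 = 25281 ≡ 832 (mod 1063)
381^27 = 381^16 · 381^8 · 381^2 · 381^1 ≡ 832 · 159 · 593 · 381 ≡ 398 (mod 1063).

398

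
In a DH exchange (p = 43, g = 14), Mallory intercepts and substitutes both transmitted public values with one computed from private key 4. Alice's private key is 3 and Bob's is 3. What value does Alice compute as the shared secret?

Alice receives Mallory's public value M = 14^4 mod 43 instead of the honest one.
14^1 ≡ 14 (mod 43)
14^2 = (14^1)^2 ≡ 14^2 = 196 ≡ 24 (mod 43)
14^4 = (14^2)^2 ≡ 24^2 = 576 ≡ 17 (mod 43)
So M = 17. Alice computes K = M^3 mod 43.
17^1 ≡ 17 (mod 43)
17^2 = (17^1)^2 ≡ 17^2 = 289 ≡ 31 (mod 43)
17^3 = 17^2 · 17^1 ≡ 31 · 17 ≡ 11 (mod 43).

11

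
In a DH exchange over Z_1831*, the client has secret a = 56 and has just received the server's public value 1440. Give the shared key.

1552

Shared key K = 1440^56 mod 1831.
1440^1 ≡ 1440 (mod 1831)
1440^2 = (1440^1)^2 ≡ 1440^2 = 2073600 ≡ 908 (mod 1831)
1440^4 = (1440^2)^2 ≡ 908^2 = 824464 ≡ 514 (mod 1831)
1440^8 = (1440^4)^2 ≡ 514^2 = 264196 ≡ 532 (mod 1831)
1440^16 = (1440^8)^2 ≡ 532^2 = 283024 ≡ 1050 (mod 1831)
1440^32 = (1440^16)^2 ≡ 1050^2 = 1102500 ≡ 238 (mod 1831)
1440^56 = 1440^32 · 1440^16 · 1440^8 ≡ 238 · 1050 · 532 ≡ 1552 (mod 1831).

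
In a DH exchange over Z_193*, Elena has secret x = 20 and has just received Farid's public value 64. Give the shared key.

112

Shared key K = 64^20 mod 193.
64^1 ≡ 64 (mod 193)
64^2 = (64^1)^2 ≡ 64^2 = 4096 ≡ 43 (mod 193)
64^4 = (64^2)^2 ≡ 43^2 = 1849 ≡ 112 (mod 193)
64^8 = (64^4)^2 ≡ 112^2 = 12544 ≡ 192 (mod 193)
64^16 = (64^8)^2 ≡ 192^2 = 36864 ≡ 1 (mod 193)
64^20 = 64^16 · 64^4 ≡ 1 · 112 ≡ 112 (mod 193).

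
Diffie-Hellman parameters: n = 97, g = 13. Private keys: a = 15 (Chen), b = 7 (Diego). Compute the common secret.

Chen sends A = g^a mod n = 13^15 mod 97.
13^1 ≡ 13 (mod 97)
13^2 = (13^1)^2 ≡ 13^2 = 169 ≡ 72 (mod 97)
13^4 = (13^2)^2 ≡ 72^2 = 5184 ≡ 43 (mod 97)
13^8 = (13^4)^2 ≡ 43^2 = 1849 ≡ 6 (mod 97)
13^15 = 13^8 · 13^4 · 13^2 · 13^1 ≡ 6 · 43 · 72 · 13 ≡ 55 (mod 97).
So A = 55. Diego then computes K = A^b mod n = 55^7 mod 97.
55^1 ≡ 55 (mod 97)
55^2 = (55^1)^2 ≡ 55^2 = 3025 ≡ 18 (mod 97)
55^4 = (55^2)^2 ≡ 18^2 = 324 ≡ 33 (mod 97)
55^7 = 55^4 · 55^2 · 55^1 ≡ 33 · 18 · 55 ≡ 78 (mod 97).

78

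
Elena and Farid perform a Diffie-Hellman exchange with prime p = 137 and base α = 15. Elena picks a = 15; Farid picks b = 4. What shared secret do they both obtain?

Elena sends A = α^a mod p = 15^15 mod 137.
15^1 ≡ 15 (mod 137)
15^2 = (15^1)^2 ≡ 15^2 = 225 ≡ 88 (mod 137)
15^4 = (15^2)^2 ≡ 88^2 = 7744 ≡ 72 (mod 137)
15^8 = (15^4)^2 ≡ 72^2 = 5184 ≡ 115 (mod 137)
15^15 = 15^8 · 15^4 · 15^2 · 15^1 ≡ 115 · 72 · 88 · 15 ≡ 14 (mod 137).
So A = 14. Farid then computes K = A^b mod p = 14^4 mod 137.
14^1 ≡ 14 (mod 137)
14^2 = (14^1)^2 ≡ 14^2 = 196 ≡ 59 (mod 137)
14^4 = (14^2)^2 ≡ 59^2 = 3481 ≡ 56 (mod 137)

56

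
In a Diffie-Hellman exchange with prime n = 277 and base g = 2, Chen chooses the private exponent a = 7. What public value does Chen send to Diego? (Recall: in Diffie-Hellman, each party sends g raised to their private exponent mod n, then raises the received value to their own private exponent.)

128

Public value = 2^7 mod 277.
2^1 ≡ 2 (mod 277)
2^2 = (2^1)^2 ≡ 2^2 = 4 ≡ 4 (mod 277)
2^4 = (2^2)^2 ≡ 4^2 = 16 ≡ 16 (mod 277)
2^7 = 2^4 · 2^2 · 2^1 ≡ 16 · 4 · 2 ≡ 128 (mod 277).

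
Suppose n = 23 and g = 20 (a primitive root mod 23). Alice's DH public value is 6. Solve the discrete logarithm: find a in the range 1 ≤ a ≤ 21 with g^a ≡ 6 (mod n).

8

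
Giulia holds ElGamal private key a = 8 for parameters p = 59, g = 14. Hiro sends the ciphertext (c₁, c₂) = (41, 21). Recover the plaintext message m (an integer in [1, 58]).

Shared mask s = c₁^a mod p = 41^8 mod 59.
41^1 ≡ 41 (mod 59)
41^2 = (41^1)^2 ≡ 41^2 = 1681 ≡ 29 (mod 59)
41^4 = (41^2)^2 ≡ 29^2 = 841 ≡ 15 (mod 59)
41^8 = (41^4)^2 ≡ 15^2 = 225 ≡ 48 (mod 59)
So s = 48; s⁻¹ ≡ 16 (mod 59).
m = c₂ · s⁻¹ mod 59 = 21 · 16 mod 59 = 41.

41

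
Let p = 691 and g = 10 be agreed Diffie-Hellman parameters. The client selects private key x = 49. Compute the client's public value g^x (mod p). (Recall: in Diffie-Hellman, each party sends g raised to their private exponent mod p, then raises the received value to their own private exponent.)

67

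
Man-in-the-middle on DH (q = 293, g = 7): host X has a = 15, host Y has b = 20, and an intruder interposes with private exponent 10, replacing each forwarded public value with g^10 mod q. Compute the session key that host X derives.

Host X receives an intruder's public value M = 7^10 mod 293 instead of the honest one.
7^1 ≡ 7 (mod 293)
7^2 = (7^1)^2 ≡ 7^2 = 49 ≡ 49 (mod 293)
7^4 = (7^2)^2 ≡ 49^2 = 2401 ≡ 57 (mod 293)
7^8 = (7^4)^2 ≡ 57^2 = 3249 ≡ 26 (mod 293)
7^10 = 7^8 · 7^2 ≡ 26 · 49 ≡ 102 (mod 293).
So M = 102. Host X computes K = M^15 mod 293.
102^1 ≡ 102 (mod 293)
102^2 = (102^1)^2 ≡ 102^2 = 10404 ≡ 149 (mod 293)
102^4 = (102^2)^2 ≡ 149^2 = 22201 ≡ 226 (mod 293)
102^8 = (102^4)^2 ≡ 226^2 = 51076 ≡ 94 (mod 293)
102^15 = 102^8 · 102^4 · 102^2 · 102^1 ≡ 94 · 226 · 149 · 102 ≡ 236 (mod 293).

236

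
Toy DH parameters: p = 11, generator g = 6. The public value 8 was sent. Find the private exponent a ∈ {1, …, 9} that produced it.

Try successive powers of 6 modulo 11:
6^1 ≡ 6
6^2 ≡ 3
6^3 ≡ 7
6^4 ≡ 9
6^5 ≡ 10
6^6 ≡ 5
6^7 ≡ 8
Found: a = 7.

7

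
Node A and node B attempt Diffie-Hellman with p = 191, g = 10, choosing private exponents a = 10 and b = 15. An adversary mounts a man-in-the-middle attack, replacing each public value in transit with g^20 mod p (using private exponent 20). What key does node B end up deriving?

160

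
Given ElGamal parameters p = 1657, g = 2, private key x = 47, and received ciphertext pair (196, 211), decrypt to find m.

Shared mask s = c₁^x mod p = 196^47 mod 1657.
196^1 ≡ 196 (mod 1657)
196^2 = (196^1)^2 ≡ 196^2 = 38416 ≡ 305 (mod 1657)
196^4 = (196^2)^2 ≡ 305^2 = 93025 ≡ 233 (mod 1657)
196^8 = (196^4)^2 ≡ 233^2 = 54289 ≡ 1265 (mod 1657)
196^16 = (196^8)^2 ≡ 1265^2 = 1600225 ≡ 1220 (mod 1657)
196^32 = (196^16)^2 ≡ 1220^2 = 1488400 ≡ 414 (mod 1657)
196^47 = 196^32 · 196^8 · 196^4 · 196^2 · 196^1 ≡ 414 · 1265 · 233 · 305 · 196 ≡ 1461 (mod 1657).
So s = 1461; s⁻¹ ≡ 1564 (mod 1657).
m = c₂ · s⁻¹ mod 1657 = 211 · 1564 mod 1657 = 261.

261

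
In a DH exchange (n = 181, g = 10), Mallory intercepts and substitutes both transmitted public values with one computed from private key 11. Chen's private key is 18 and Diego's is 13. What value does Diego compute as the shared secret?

103

Diego receives Mallory's public value M = 10^11 mod 181 instead of the honest one.
10^1 ≡ 10 (mod 181)
10^2 = (10^1)^2 ≡ 10^2 = 100 ≡ 100 (mod 181)
10^4 = (10^2)^2 ≡ 100^2 = 10000 ≡ 45 (mod 181)
10^8 = (10^4)^2 ≡ 45^2 = 2025 ≡ 34 (mod 181)
10^11 = 10^8 · 10^2 · 10^1 ≡ 34 · 100 · 10 ≡ 153 (mod 181).
So M = 153. Diego computes K = M^13 mod 181.
153^1 ≡ 153 (mod 181)
153^2 = (153^1)^2 ≡ 153^2 = 23409 ≡ 60 (mod 181)
153^4 = (153^2)^2 ≡ 60^2 = 3600 ≡ 161 (mod 181)
153^8 = (153^4)^2 ≡ 161^2 = 25921 ≡ 38 (mod 181)
153^13 = 153^8 · 153^4 · 153^1 ≡ 38 · 161 · 153 ≡ 103 (mod 181).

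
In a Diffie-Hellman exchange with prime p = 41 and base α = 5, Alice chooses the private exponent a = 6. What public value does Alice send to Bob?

4

Public value = 5^6 mod 41.
5^1 ≡ 5 (mod 41)
5^2 = (5^1)^2 ≡ 5^2 = 25 ≡ 25 (mod 41)
5^4 = (5^2)^2 ≡ 25^2 = 625 ≡ 10 (mod 41)
5^6 = 5^4 · 5^2 ≡ 10 · 25 ≡ 4 (mod 41).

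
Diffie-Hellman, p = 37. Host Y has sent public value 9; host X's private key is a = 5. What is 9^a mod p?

34

Shared key K = 9^5 mod 37.
9^1 ≡ 9 (mod 37)
9^2 = (9^1)^2 ≡ 9^2 = 81 ≡ 7 (mod 37)
9^4 = (9^2)^2 ≡ 7^2 = 49 ≡ 12 (mod 37)
9^5 = 9^4 · 9^1 ≡ 12 · 9 ≡ 34 (mod 37).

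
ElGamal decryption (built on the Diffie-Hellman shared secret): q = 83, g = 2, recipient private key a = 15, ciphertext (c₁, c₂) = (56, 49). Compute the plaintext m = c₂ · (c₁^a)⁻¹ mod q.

66

Shared mask s = c₁^a mod q = 56^15 mod 83.
56^1 ≡ 56 (mod 83)
56^2 = (56^1)^2 ≡ 56^2 = 3136 ≡ 65 (mod 83)
56^4 = (56^2)^2 ≡ 65^2 = 4225 ≡ 75 (mod 83)
56^8 = (56^4)^2 ≡ 75^2 = 5625 ≡ 64 (mod 83)
56^15 = 56^8 · 56^4 · 56^2 · 56^1 ≡ 64 · 75 · 65 · 56 ≡ 2 (mod 83).
So s = 2; s⁻¹ ≡ 42 (mod 83).
m = c₂ · s⁻¹ mod 83 = 49 · 42 mod 83 = 66.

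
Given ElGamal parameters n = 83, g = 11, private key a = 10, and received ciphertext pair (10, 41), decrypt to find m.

Shared mask s = c₁^a mod n = 10^10 mod 83.
10^1 ≡ 10 (mod 83)
10^2 = (10^1)^2 ≡ 10^2 = 100 ≡ 17 (mod 83)
10^4 = (10^2)^2 ≡ 17^2 = 289 ≡ 40 (mod 83)
10^8 = (10^4)^2 ≡ 40^2 = 1600 ≡ 23 (mod 83)
10^10 = 10^8 · 10^2 ≡ 23 · 17 ≡ 59 (mod 83).
So s = 59; s⁻¹ ≡ 38 (mod 83).
m = c₂ · s⁻¹ mod 83 = 41 · 38 mod 83 = 64.

64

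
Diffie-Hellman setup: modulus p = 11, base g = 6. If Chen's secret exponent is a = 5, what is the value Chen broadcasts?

10

Public value = 6^5 mod 11.
6^1 ≡ 6 (mod 11)
6^2 = (6^1)^2 ≡ 6^2 = 36 ≡ 3 (mod 11)
6^4 = (6^2)^2 ≡ 3^2 = 9 ≡ 9 (mod 11)
6^5 = 6^4 · 6^1 ≡ 9 · 6 ≡ 10 (mod 11).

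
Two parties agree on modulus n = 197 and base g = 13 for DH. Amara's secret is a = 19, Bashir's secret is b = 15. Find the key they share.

179

Amara sends A = g^a mod n = 13^19 mod 197.
13^1 ≡ 13 (mod 197)
13^2 = (13^1)^2 ≡ 13^2 = 169 ≡ 169 (mod 197)
13^4 = (13^2)^2 ≡ 169^2 = 28561 ≡ 193 (mod 197)
13^8 = (13^4)^2 ≡ 193^2 = 37249 ≡ 16 (mod 197)
13^16 = (13^8)^2 ≡ 16^2 = 256 ≡ 59 (mod 197)
13^19 = 13^16 · 13^2 · 13^1 ≡ 59 · 169 · 13 ≡ 194 (mod 197).
So A = 194. Bashir then computes K = A^b mod n = 194^15 mod 197.
194^1 ≡ 194 (mod 197)
194^2 = (194^1)^2 ≡ 194^2 = 37636 ≡ 9 (mod 197)
194^4 = (194^2)^2 ≡ 9^2 = 81 ≡ 81 (mod 197)
194^8 = (194^4)^2 ≡ 81^2 = 6561 ≡ 60 (mod 197)
194^15 = 194^8 · 194^4 · 194^2 · 194^1 ≡ 60 · 81 · 9 · 194 ≡ 179 (mod 197).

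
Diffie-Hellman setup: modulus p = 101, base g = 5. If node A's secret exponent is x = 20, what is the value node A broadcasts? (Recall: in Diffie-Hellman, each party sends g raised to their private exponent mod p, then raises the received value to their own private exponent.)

Public value = 5^20 mod 101.
5^1 ≡ 5 (mod 101)
5^2 = (5^1)^2 ≡ 5^2 = 25 ≡ 25 (mod 101)
5^4 = (5^2)^2 ≡ 25^2 = 625 ≡ 19 (mod 101)
5^8 = (5^4)^2 ≡ 19^2 = 361 ≡ 58 (mod 101)
5^16 = (5^8)^2 ≡ 58^2 = 3364 ≡ 31 (mod 101)
5^20 = 5^16 · 5^4 ≡ 31 · 19 ≡ 84 (mod 101).

84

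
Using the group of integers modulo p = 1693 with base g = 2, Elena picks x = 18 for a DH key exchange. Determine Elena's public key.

1422

Public value = 2^18 mod 1693.
2^1 ≡ 2 (mod 1693)
2^2 = (2^1)^2 ≡ 2^2 = 4 ≡ 4 (mod 1693)
2^4 = (2^2)^2 ≡ 4^2 = 16 ≡ 16 (mod 1693)
2^8 = (2^4)^2 ≡ 16^2 = 256 ≡ 256 (mod 1693)
2^16 = (2^8)^2 ≡ 256^2 = 65536 ≡ 1202 (mod 1693)
2^18 = 2^16 · 2^2 ≡ 1202 · 4 ≡ 1422 (mod 1693).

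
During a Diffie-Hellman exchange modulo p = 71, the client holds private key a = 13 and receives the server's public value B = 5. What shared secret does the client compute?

Shared key K = 5^13 mod 71.
5^1 ≡ 5 (mod 71)
5^2 = (5^1)^2 ≡ 5^2 = 25 ≡ 25 (mod 71)
5^4 = (5^2)^2 ≡ 25^2 = 625 ≡ 57 (mod 71)
5^8 = (5^4)^2 ≡ 57^2 = 3249 ≡ 54 (mod 71)
5^13 = 5^8 · 5^4 · 5^1 ≡ 54 · 57 · 5 ≡ 54 (mod 71).

54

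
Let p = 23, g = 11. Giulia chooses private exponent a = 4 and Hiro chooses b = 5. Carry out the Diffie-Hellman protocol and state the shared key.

Hiro sends B = g^b mod p = 11^5 mod 23.
11^1 ≡ 11 (mod 23)
11^2 = (11^1)^2 ≡ 11^2 = 121 ≡ 6 (mod 23)
11^4 = (11^2)^2 ≡ 6^2 = 36 ≡ 13 (mod 23)
11^5 = 11^4 · 11^1 ≡ 13 · 11 ≡ 5 (mod 23).
So B = 5. Giulia then computes K = B^a mod p = 5^4 mod 23.
5^1 ≡ 5 (mod 23)
5^2 = (5^1)^2 ≡ 5^2 = 25 ≡ 2 (mod 23)
5^4 = (5^2)^2 ≡ 2^2 = 4 ≡ 4 (mod 23)

4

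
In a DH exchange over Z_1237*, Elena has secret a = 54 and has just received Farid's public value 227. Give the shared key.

Shared key K = 227^54 mod 1237.
227^1 ≡ 227 (mod 1237)
227^2 = (227^1)^2 ≡ 227^2 = 51529 ≡ 812 (mod 1237)
227^4 = (227^2)^2 ≡ 812^2 = 659344 ≡ 23 (mod 1237)
227^8 = (227^4)^2 ≡ 23^2 = 529 ≡ 529 (mod 1237)
227^16 = (227^8)^2 ≡ 529^2 = 279841 ≡ 279 (mod 1237)
227^32 = (227^16)^2 ≡ 279^2 = 77841 ≡ 1147 (mod 1237)
227^54 = 227^32 · 227^16 · 227^4 · 227^2 ≡ 1147 · 279 · 23 · 812 ≡ 999 (mod 1237).

999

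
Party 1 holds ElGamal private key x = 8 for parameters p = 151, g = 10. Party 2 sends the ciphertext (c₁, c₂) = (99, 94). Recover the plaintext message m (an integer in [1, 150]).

21

Shared mask s = c₁^x mod p = 99^8 mod 151.
99^1 ≡ 99 (mod 151)
99^2 = (99^1)^2 ≡ 99^2 = 9801 ≡ 137 (mod 151)
99^4 = (99^2)^2 ≡ 137^2 = 18769 ≡ 45 (mod 151)
99^8 = (99^4)^2 ≡ 45^2 = 2025 ≡ 62 (mod 151)
So s = 62; s⁻¹ ≡ 95 (mod 151).
m = c₂ · s⁻¹ mod 151 = 94 · 95 mod 151 = 21.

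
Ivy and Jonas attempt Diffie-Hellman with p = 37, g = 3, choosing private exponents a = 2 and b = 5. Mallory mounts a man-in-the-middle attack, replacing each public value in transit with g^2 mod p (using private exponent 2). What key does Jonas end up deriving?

34

Jonas receives Mallory's public value M = 3^2 mod 37 instead of the honest one.
3^1 ≡ 3 (mod 37)
3^2 = (3^1)^2 ≡ 3^2 = 9 ≡ 9 (mod 37)
So M = 9. Jonas computes K = M^5 mod 37.
9^1 ≡ 9 (mod 37)
9^2 = (9^1)^2 ≡ 9^2 = 81 ≡ 7 (mod 37)
9^4 = (9^2)^2 ≡ 7^2 = 49 ≡ 12 (mod 37)
9^5 = 9^4 · 9^1 ≡ 12 · 9 ≡ 34 (mod 37).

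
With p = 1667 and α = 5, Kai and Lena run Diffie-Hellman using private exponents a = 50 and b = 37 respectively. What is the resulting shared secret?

1296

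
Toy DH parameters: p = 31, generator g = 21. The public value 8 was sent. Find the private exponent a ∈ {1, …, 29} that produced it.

18

Try successive powers of 21 modulo 31:
21^1 ≡ 21
21^2 ≡ 7
21^3 ≡ 23
21^4 ≡ 18
21^5 ≡ 6
21^6 ≡ 2
21^7 ≡ 11
21^8 ≡ 14
21^9 ≡ 15
21^10 ≡ 5
21^11 ≡ 12
21^12 ≡ 4
21^13 ≡ 22
21^14 ≡ 28
21^15 ≡ 30
21^16 ≡ 10
21^17 ≡ 24
21^18 ≡ 8
Found: a = 18.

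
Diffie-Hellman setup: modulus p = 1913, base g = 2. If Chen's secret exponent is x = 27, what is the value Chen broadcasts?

1648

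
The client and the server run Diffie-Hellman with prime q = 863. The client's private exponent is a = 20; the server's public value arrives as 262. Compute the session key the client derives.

Shared key K = 262^20 mod 863.
262^1 ≡ 262 (mod 863)
262^2 = (262^1)^2 ≡ 262^2 = 68644 ≡ 467 (mod 863)
262^4 = (262^2)^2 ≡ 467^2 = 218089 ≡ 613 (mod 863)
262^8 = (262^4)^2 ≡ 613^2 = 375769 ≡ 364 (mod 863)
262^16 = (262^8)^2 ≡ 364^2 = 132496 ≡ 457 (mod 863)
262^20 = 262^16 · 262^4 ≡ 457 · 613 ≡ 529 (mod 863).

529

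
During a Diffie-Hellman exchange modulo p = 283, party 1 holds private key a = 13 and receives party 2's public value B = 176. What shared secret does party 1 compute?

278

Shared key K = 176^13 mod 283.
176^1 ≡ 176 (mod 283)
176^2 = (176^1)^2 ≡ 176^2 = 30976 ≡ 129 (mod 283)
176^4 = (176^2)^2 ≡ 129^2 = 16641 ≡ 227 (mod 283)
176^8 = (176^4)^2 ≡ 227^2 = 51529 ≡ 23 (mod 283)
176^13 = 176^8 · 176^4 · 176^1 ≡ 23 · 227 · 176 ≡ 278 (mod 283).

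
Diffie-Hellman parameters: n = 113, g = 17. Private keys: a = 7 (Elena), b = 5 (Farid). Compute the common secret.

Farid sends B = g^b mod n = 17^5 mod 113.
17^1 ≡ 17 (mod 113)
17^2 = (17^1)^2 ≡ 17^2 = 289 ≡ 63 (mod 113)
17^4 = (17^2)^2 ≡ 63^2 = 3969 ≡ 14 (mod 113)
17^5 = 17^4 · 17^1 ≡ 14 · 17 ≡ 12 (mod 113).
So B = 12. Elena then computes K = B^a mod n = 12^7 mod 113.
12^1 ≡ 12 (mod 113)
12^2 = (12^1)^2 ≡ 12^2 = 144 ≡ 31 (mod 113)
12^4 = (12^2)^2 ≡ 31^2 = 961 ≡ 57 (mod 113)
12^7 = 12^4 · 12^2 · 12^1 ≡ 57 · 31 · 12 ≡ 73 (mod 113).

73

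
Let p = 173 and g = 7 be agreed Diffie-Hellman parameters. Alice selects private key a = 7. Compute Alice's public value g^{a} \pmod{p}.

63

Public value = 7^{7} \pmod{173}.
7^1 ≡ 7 (mod 173)
7^2 = (7^1)^2 ≡ 7^2 = 49 ≡ 49 (mod 173)
7^4 = (7^2)^2 ≡ 49^2 = 2401 ≡ 152 (mod 173)
7^7 = 7^4 · 7^2 · 7^1 ≡ 152 · 49 · 7 ≡ 63 (mod 173).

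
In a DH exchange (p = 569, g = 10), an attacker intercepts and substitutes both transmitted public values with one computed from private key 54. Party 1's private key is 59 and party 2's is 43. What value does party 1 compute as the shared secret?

455

Party 1 receives an attacker's public value M = 10^54 mod 569 instead of the honest one.
10^1 ≡ 10 (mod 569)
10^2 = (10^1)^2 ≡ 10^2 = 100 ≡ 100 (mod 569)
10^4 = (10^2)^2 ≡ 100^2 = 10000 ≡ 327 (mod 569)
10^8 = (10^4)^2 ≡ 327^2 = 106929 ≡ 526 (mod 569)
10^16 = (10^8)^2 ≡ 526^2 = 276676 ≡ 142 (mod 569)
10^32 = (10^16)^2 ≡ 142^2 = 20164 ≡ 249 (mod 569)
10^54 = 10^32 · 10^16 · 10^4 · 10^2 ≡ 249 · 142 · 327 · 100 ≡ 307 (mod 569).
So M = 307. Party 1 computes K = M^59 mod 569.
307^1 ≡ 307 (mod 569)
307^2 = (307^1)^2 ≡ 307^2 = 94249 ≡ 364 (mod 569)
307^4 = (307^2)^2 ≡ 364^2 = 132496 ≡ 488 (mod 569)
307^8 = (307^4)^2 ≡ 488^2 = 238144 ≡ 302 (mod 569)
307^16 = (307^8)^2 ≡ 302^2 = 91204 ≡ 164 (mod 569)
307^32 = (307^16)^2 ≡ 164^2 = 26896 ≡ 153 (mod 569)
307^59 = 307^32 · 307^16 · 307^8 · 307^2 · 307^1 ≡ 153 · 164 · 302 · 364 · 307 ≡ 455 (mod 569).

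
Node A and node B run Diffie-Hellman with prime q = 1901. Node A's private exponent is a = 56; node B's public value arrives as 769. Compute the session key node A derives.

445

Shared key K = 769^56 mod 1901.
769^1 ≡ 769 (mod 1901)
769^2 = (769^1)^2 ≡ 769^2 = 591361 ≡ 150 (mod 1901)
769^4 = (769^2)^2 ≡ 150^2 = 22500 ≡ 1589 (mod 1901)
769^8 = (769^4)^2 ≡ 1589^2 = 2524921 ≡ 393 (mod 1901)
769^16 = (769^8)^2 ≡ 393^2 = 154449 ≡ 468 (mod 1901)
769^32 = (769^16)^2 ≡ 468^2 = 219024 ≡ 409 (mod 1901)
769^56 = 769^32 · 769^16 · 769^8 ≡ 409 · 468 · 393 ≡ 445 (mod 1901).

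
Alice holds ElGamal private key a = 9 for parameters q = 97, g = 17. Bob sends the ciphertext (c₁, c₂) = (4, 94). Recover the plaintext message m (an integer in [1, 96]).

95

Shared mask s = c₁^a mod q = 4^9 mod 97.
4^1 ≡ 4 (mod 97)
4^2 = (4^1)^2 ≡ 4^2 = 16 ≡ 16 (mod 97)
4^4 = (4^2)^2 ≡ 16^2 = 256 ≡ 62 (mod 97)
4^8 = (4^4)^2 ≡ 62^2 = 3844 ≡ 61 (mod 97)
4^9 = 4^8 · 4^1 ≡ 61 · 4 ≡ 50 (mod 97).
So s = 50; s⁻¹ ≡ 33 (mod 97).
m = c₂ · s⁻¹ mod 97 = 94 · 33 mod 97 = 95.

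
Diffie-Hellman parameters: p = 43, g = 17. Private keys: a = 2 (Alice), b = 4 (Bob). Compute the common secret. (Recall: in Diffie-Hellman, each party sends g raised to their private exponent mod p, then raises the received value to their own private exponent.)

Bob sends B = g^b mod p = 17^4 mod 43.
17^1 ≡ 17 (mod 43)
17^2 = (17^1)^2 ≡ 17^2 = 289 ≡ 31 (mod 43)
17^4 = (17^2)^2 ≡ 31^2 = 961 ≡ 15 (mod 43)
So B = 15. Alice then computes K = B^a mod p = 15^2 mod 43.
15^1 ≡ 15 (mod 43)
15^2 = (15^1)^2 ≡ 15^2 = 225 ≡ 10 (mod 43)

10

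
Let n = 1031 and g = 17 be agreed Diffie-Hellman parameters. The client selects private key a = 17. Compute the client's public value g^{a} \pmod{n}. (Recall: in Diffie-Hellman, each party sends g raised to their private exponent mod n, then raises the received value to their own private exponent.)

Public value = 17^{17} \pmod{1031}.
17^1 ≡ 17 (mod 1031)
17^2 = (17^1)^2 ≡ 17^2 = 289 ≡ 289 (mod 1031)
17^4 = (17^2)^2 ≡ 289^2 = 83521 ≡ 10 (mod 1031)
17^8 = (17^4)^2 ≡ 10^2 = 100 ≡ 100 (mod 1031)
17^16 = (17^8)^2 ≡ 100^2 = 10000 ≡ 721 (mod 1031)
17^17 = 17^16 · 17^1 ≡ 721 · 17 ≡ 916 (mod 1031).

916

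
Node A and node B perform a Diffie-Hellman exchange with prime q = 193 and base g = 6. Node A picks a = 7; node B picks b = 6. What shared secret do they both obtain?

Node A sends A = g^a mod q = 6^7 mod 193.
6^1 ≡ 6 (mod 193)
6^2 = (6^1)^2 ≡ 6^2 = 36 ≡ 36 (mod 193)
6^4 = (6^2)^2 ≡ 36^2 = 1296 ≡ 138 (mod 193)
6^7 = 6^4 · 6^2 · 6^1 ≡ 138 · 36 · 6 ≡ 86 (mod 193).
So A = 86. Node B then computes K = A^b mod q = 86^6 mod 193.
86^1 ≡ 86 (mod 193)
86^2 = (86^1)^2 ≡ 86^2 = 7396 ≡ 62 (mod 193)
86^4 = (86^2)^2 ≡ 62^2 = 3844 ≡ 177 (mod 193)
86^6 = 86^4 · 86^2 ≡ 177 · 62 ≡ 166 (mod 193).

166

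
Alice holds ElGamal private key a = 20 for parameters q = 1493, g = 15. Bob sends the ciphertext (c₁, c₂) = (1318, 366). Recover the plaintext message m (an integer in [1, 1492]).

1421

Shared mask s = c₁^a mod q = 1318^20 mod 1493.
1318^1 ≡ 1318 (mod 1493)
1318^2 = (1318^1)^2 ≡ 1318^2 = 1737124 ≡ 765 (mod 1493)
1318^4 = (1318^2)^2 ≡ 765^2 = 585225 ≡ 1462 (mod 1493)
1318^8 = (1318^4)^2 ≡ 1462^2 = 2137444 ≡ 961 (mod 1493)
1318^16 = (1318^8)^2 ≡ 961^2 = 923521 ≡ 847 (mod 1493)
1318^20 = 1318^16 · 1318^4 ≡ 847 · 1462 ≡ 617 (mod 1493).
So s = 617; s⁻¹ ≡ 1297 (mod 1493).
m = c₂ · s⁻¹ mod 1493 = 366 · 1297 mod 1493 = 1421.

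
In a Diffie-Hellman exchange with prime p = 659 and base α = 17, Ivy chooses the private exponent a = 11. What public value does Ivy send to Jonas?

447

Public value = 17^11 (mod 659).
17^1 ≡ 17 (mod 659)
17^2 = (17^1)^2 ≡ 17^2 = 289 ≡ 289 (mod 659)
17^4 = (17^2)^2 ≡ 289^2 = 83521 ≡ 487 (mod 659)
17^8 = (17^4)^2 ≡ 487^2 = 237169 ≡ 588 (mod 659)
17^11 = 17^8 · 17^2 · 17^1 ≡ 588 · 289 · 17 ≡ 447 (mod 659).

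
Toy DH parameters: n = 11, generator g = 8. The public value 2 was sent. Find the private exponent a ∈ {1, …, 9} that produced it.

Try successive powers of 8 modulo 11:
8^1 ≡ 8
8^2 ≡ 9
8^3 ≡ 6
8^4 ≡ 4
8^5 ≡ 10
8^6 ≡ 3
8^7 ≡ 2
Found: a = 7.

7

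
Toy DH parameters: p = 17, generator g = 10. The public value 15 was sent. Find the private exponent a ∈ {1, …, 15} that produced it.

2

Try successive powers of 10 modulo 17:
10^1 ≡ 10
10^2 ≡ 15
Found: a = 2.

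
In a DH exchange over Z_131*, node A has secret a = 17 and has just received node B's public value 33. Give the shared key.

Shared key K = 33^17 mod 131.
33^1 ≡ 33 (mod 131)
33^2 = (33^1)^2 ≡ 33^2 = 1089 ≡ 41 (mod 131)
33^4 = (33^2)^2 ≡ 41^2 = 1681 ≡ 109 (mod 131)
33^8 = (33^4)^2 ≡ 109^2 = 11881 ≡ 91 (mod 131)
33^16 = (33^8)^2 ≡ 91^2 = 8281 ≡ 28 (mod 131)
33^17 = 33^16 · 33^1 ≡ 28 · 33 ≡ 7 (mod 131).

7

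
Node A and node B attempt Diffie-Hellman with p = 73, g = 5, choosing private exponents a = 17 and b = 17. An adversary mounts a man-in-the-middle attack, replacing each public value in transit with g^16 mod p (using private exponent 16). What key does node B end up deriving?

Node B receives an adversary's public value M = 5^16 mod 73 instead of the honest one.
5^1 ≡ 5 (mod 73)
5^2 = (5^1)^2 ≡ 5^2 = 25 ≡ 25 (mod 73)
5^4 = (5^2)^2 ≡ 25^2 = 625 ≡ 41 (mod 73)
5^8 = (5^4)^2 ≡ 41^2 = 1681 ≡ 2 (mod 73)
5^16 = (5^8)^2 ≡ 2^2 = 4 ≡ 4 (mod 73)
So M = 4. Node B computes K = M^17 mod 73.
4^1 ≡ 4 (mod 73)
4^2 = (4^1)^2 ≡ 4^2 = 16 ≡ 16 (mod 73)
4^4 = (4^2)^2 ≡ 16^2 = 256 ≡ 37 (mod 73)
4^8 = (4^4)^2 ≡ 37^2 = 1369 ≡ 55 (mod 73)
4^16 = (4^8)^2 ≡ 55^2 = 3025 ≡ 32 (mod 73)
4^17 = 4^16 · 4^1 ≡ 32 · 4 ≡ 55 (mod 73).

55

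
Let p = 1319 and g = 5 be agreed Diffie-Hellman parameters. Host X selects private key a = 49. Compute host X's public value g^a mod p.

Public value = 5^49 mod 1319.
5^1 ≡ 5 (mod 1319)
5^2 = (5^1)^2 ≡ 5^2 = 25 ≡ 25 (mod 1319)
5^4 = (5^2)^2 ≡ 25^2 = 625 ≡ 625 (mod 1319)
5^8 = (5^4)^2 ≡ 625^2 = 390625 ≡ 201 (mod 1319)
5^16 = (5^8)^2 ≡ 201^2 = 40401 ≡ 831 (mod 1319)
5^32 = (5^16)^2 ≡ 831^2 = 690561 ≡ 724 (mod 1319)
5^49 = 5^32 · 5^16 · 5^1 ≡ 724 · 831 · 5 ≡ 900 (mod 1319).

900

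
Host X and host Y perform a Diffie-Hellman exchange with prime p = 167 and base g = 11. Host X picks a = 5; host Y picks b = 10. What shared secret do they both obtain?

56

Host X sends A = g^a mod p = 11^5 mod 167.
11^1 ≡ 11 (mod 167)
11^2 = (11^1)^2 ≡ 11^2 = 121 ≡ 121 (mod 167)
11^4 = (11^2)^2 ≡ 121^2 = 14641 ≡ 112 (mod 167)
11^5 = 11^4 · 11^1 ≡ 112 · 11 ≡ 63 (mod 167).
So A = 63. Host Y then computes K = A^b mod p = 63^10 mod 167.
63^1 ≡ 63 (mod 167)
63^2 = (63^1)^2 ≡ 63^2 = 3969 ≡ 128 (mod 167)
63^4 = (63^2)^2 ≡ 128^2 = 16384 ≡ 18 (mod 167)
63^8 = (63^4)^2 ≡ 18^2 = 324 ≡ 157 (mod 167)
63^10 = 63^8 · 63^2 ≡ 157 · 128 ≡ 56 (mod 167).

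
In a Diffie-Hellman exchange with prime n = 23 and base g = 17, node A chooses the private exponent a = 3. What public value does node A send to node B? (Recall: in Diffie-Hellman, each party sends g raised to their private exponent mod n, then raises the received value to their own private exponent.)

Public value = 17^3 mod 23.
17^1 ≡ 17 (mod 23)
17^2 = (17^1)^2 ≡ 17^2 = 289 ≡ 13 (mod 23)
17^3 = 17^2 · 17^1 ≡ 13 · 17 ≡ 14 (mod 23).

14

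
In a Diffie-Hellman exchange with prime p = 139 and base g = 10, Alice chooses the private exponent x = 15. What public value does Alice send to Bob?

Public value = 10^15 mod 139.
10^1 ≡ 10 (mod 139)
10^2 = (10^1)^2 ≡ 10^2 = 100 ≡ 100 (mod 139)
10^4 = (10^2)^2 ≡ 100^2 = 10000 ≡ 131 (mod 139)
10^8 = (10^4)^2 ≡ 131^2 = 17161 ≡ 64 (mod 139)
10^15 = 10^8 · 10^4 · 10^2 · 10^1 ≡ 64 · 131 · 100 · 10 ≡ 76 (mod 139).

76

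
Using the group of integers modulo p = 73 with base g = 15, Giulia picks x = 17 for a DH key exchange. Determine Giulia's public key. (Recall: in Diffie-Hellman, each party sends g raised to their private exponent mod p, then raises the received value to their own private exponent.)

Public value = 15^17 mod 73.
15^1 ≡ 15 (mod 73)
15^2 = (15^1)^2 ≡ 15^2 = 225 ≡ 6 (mod 73)
15^4 = (15^2)^2 ≡ 6^2 = 36 ≡ 36 (mod 73)
15^8 = (15^4)^2 ≡ 36^2 = 1296 ≡ 55 (mod 73)
15^16 = (15^8)^2 ≡ 55^2 = 3025 ≡ 32 (mod 73)
15^17 = 15^16 · 15^1 ≡ 32 · 15 ≡ 42 (mod 73).

42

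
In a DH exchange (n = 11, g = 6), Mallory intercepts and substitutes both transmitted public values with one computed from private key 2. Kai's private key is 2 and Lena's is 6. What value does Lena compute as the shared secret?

3

Lena receives Mallory's public value M = 6^2 mod 11 instead of the honest one.
6^1 ≡ 6 (mod 11)
6^2 = (6^1)^2 ≡ 6^2 = 36 ≡ 3 (mod 11)
So M = 3. Lena computes K = M^6 mod 11.
3^1 ≡ 3 (mod 11)
3^2 = (3^1)^2 ≡ 3^2 = 9 ≡ 9 (mod 11)
3^4 = (3^2)^2 ≡ 9^2 = 81 ≡ 4 (mod 11)
3^6 = 3^4 · 3^2 ≡ 4 · 9 ≡ 3 (mod 11).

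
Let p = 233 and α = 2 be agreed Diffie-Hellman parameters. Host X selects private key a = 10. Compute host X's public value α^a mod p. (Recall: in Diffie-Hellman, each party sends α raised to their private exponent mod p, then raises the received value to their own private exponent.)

Public value = 2^10 mod 233.
2^1 ≡ 2 (mod 233)
2^2 = (2^1)^2 ≡ 2^2 = 4 ≡ 4 (mod 233)
2^4 = (2^2)^2 ≡ 4^2 = 16 ≡ 16 (mod 233)
2^8 = (2^4)^2 ≡ 16^2 = 256 ≡ 23 (mod 233)
2^10 = 2^8 · 2^2 ≡ 23 · 4 ≡ 92 (mod 233).

92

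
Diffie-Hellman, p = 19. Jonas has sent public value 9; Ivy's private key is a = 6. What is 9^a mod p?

Shared key K = 9^6 mod 19.
9^1 ≡ 9 (mod 19)
9^2 = (9^1)^2 ≡ 9^2 = 81 ≡ 5 (mod 19)
9^4 = (9^2)^2 ≡ 5^2 = 25 ≡ 6 (mod 19)
9^6 = 9^4 · 9^2 ≡ 6 · 5 ≡ 11 (mod 19).

11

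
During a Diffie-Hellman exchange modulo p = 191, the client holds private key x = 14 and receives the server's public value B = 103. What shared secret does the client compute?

100

Shared key K = 103^14 mod 191.
103^1 ≡ 103 (mod 191)
103^2 = (103^1)^2 ≡ 103^2 = 10609 ≡ 104 (mod 191)
103^4 = (103^2)^2 ≡ 104^2 = 10816 ≡ 120 (mod 191)
103^8 = (103^4)^2 ≡ 120^2 = 14400 ≡ 75 (mod 191)
103^14 = 103^8 · 103^4 · 103^2 ≡ 75 · 120 · 104 ≡ 100 (mod 191).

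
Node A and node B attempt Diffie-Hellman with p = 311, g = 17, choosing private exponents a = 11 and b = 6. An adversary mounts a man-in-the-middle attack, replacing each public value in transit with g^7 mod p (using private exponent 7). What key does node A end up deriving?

Node A receives an adversary's public value M = 17^7 mod 311 instead of the honest one.
17^1 ≡ 17 (mod 311)
17^2 = (17^1)^2 ≡ 17^2 = 289 ≡ 289 (mod 311)
17^4 = (17^2)^2 ≡ 289^2 = 83521 ≡ 173 (mod 311)
17^7 = 17^4 · 17^2 · 17^1 ≡ 173 · 289 · 17 ≡ 297 (mod 311).
So M = 297. Node A computes K = M^11 mod 311.
297^1 ≡ 297 (mod 311)
297^2 = (297^1)^2 ≡ 297^2 = 88209 ≡ 196 (mod 311)
297^4 = (297^2)^2 ≡ 196^2 = 38416 ≡ 163 (mod 311)
297^8 = (297^4)^2 ≡ 163^2 = 26569 ≡ 134 (mod 311)
297^11 = 297^8 · 297^2 · 297^1 ≡ 134 · 196 · 297 ≡ 217 (mod 311).

217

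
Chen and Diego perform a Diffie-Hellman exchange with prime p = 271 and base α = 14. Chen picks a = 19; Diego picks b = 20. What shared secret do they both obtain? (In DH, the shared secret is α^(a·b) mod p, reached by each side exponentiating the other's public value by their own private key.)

88

Diego sends B = α^b mod p = 14^20 mod 271.
14^1 ≡ 14 (mod 271)
14^2 = (14^1)^2 ≡ 14^2 = 196 ≡ 196 (mod 271)
14^4 = (14^2)^2 ≡ 196^2 = 38416 ≡ 205 (mod 271)
14^8 = (14^4)^2 ≡ 205^2 = 42025 ≡ 20 (mod 271)
14^16 = (14^8)^2 ≡ 20^2 = 400 ≡ 129 (mod 271)
14^20 = 14^16 · 14^4 ≡ 129 · 205 ≡ 158 (mod 271).
So B = 158. Chen then computes K = B^a mod p = 158^19 mod 271.
158^1 ≡ 158 (mod 271)
158^2 = (158^1)^2 ≡ 158^2 = 24964 ≡ 32 (mod 271)
158^4 = (158^2)^2 ≡ 32^2 = 1024 ≡ 211 (mod 271)
158^8 = (158^4)^2 ≡ 211^2 = 44521 ≡ 77 (mod 271)
158^16 = (158^8)^2 ≡ 77^2 = 5929 ≡ 238 (mod 271)
158^19 = 158^16 · 158^2 · 158^1 ≡ 238 · 32 · 158 ≡ 88 (mod 271).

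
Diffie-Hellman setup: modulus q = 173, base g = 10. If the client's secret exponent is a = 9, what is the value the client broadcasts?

142

Public value = 10^9 mod 173.
10^1 ≡ 10 (mod 173)
10^2 = (10^1)^2 ≡ 10^2 = 100 ≡ 100 (mod 173)
10^4 = (10^2)^2 ≡ 100^2 = 10000 ≡ 139 (mod 173)
10^8 = (10^4)^2 ≡ 139^2 = 19321 ≡ 118 (mod 173)
10^9 = 10^8 · 10^1 ≡ 118 · 10 ≡ 142 (mod 173).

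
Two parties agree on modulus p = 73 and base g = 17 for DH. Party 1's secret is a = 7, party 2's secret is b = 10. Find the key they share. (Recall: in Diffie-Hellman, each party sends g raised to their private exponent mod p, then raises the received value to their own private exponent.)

Party 1 sends A = g^a mod p = 17^7 mod 73.
17^1 ≡ 17 (mod 73)
17^2 = (17^1)^2 ≡ 17^2 = 289 ≡ 70 (mod 73)
17^4 = (17^2)^2 ≡ 70^2 = 4900 ≡ 9 (mod 73)
17^7 = 17^4 · 17^2 · 17^1 ≡ 9 · 70 · 17 ≡ 52 (mod 73).
So A = 52. Party 2 then computes K = A^b mod p = 52^10 mod 73.
52^1 ≡ 52 (mod 73)
52^2 = (52^1)^2 ≡ 52^2 = 2704 ≡ 3 (mod 73)
52^4 = (52^2)^2 ≡ 3^2 = 9 ≡ 9 (mod 73)
52^8 = (52^4)^2 ≡ 9^2 = 81 ≡ 8 (mod 73)
52^10 = 52^8 · 52^2 ≡ 8 · 3 ≡ 24 (mod 73).

24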